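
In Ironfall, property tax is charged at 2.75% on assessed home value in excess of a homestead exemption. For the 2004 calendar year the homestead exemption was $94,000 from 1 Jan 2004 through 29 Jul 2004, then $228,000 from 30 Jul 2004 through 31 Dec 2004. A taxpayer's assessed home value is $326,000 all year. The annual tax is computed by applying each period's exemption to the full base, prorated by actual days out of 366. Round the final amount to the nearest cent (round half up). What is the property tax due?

$4,819.41

1 Jan – 29 Jul 2004: 211 days, exemption $94,000 → ($326,000 − $94,000) × 2.75% × 211/366 = $3,678.0874
30 Jul – 31 Dec 2004: 155 days, exemption $228,000 → ($326,000 − $228,000) × 2.75% × 155/366 = $1,141.3251
Total = $4,819.4126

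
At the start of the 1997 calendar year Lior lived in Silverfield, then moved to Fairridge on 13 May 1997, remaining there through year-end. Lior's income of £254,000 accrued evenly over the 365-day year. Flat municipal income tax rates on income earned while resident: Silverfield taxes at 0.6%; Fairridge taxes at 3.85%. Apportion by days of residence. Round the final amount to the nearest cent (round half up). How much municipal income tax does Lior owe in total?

Silverfield, 1 January – 12 May 1997: 132 days → £254,000 × 0.6% × 132/365 = £551.1452
Fairridge, 13 May – 31 December 1997: 233 days → £254,000 × 3.85% × 233/365 = £6,242.4849
Total = £6,793.6301

£6,793.63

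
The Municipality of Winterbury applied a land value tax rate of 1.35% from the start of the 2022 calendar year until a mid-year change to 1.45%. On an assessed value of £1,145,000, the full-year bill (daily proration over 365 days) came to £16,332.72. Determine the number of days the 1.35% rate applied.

86 days

Let d = days at the first rate; then 365 − d days at the second rate.
£1,145,000 × [1.35%·d + 1.45%·(365−d)] / 365 = £16,332.72
Solving gives d = 86, so the new rate took effect on 28 Mar 2022.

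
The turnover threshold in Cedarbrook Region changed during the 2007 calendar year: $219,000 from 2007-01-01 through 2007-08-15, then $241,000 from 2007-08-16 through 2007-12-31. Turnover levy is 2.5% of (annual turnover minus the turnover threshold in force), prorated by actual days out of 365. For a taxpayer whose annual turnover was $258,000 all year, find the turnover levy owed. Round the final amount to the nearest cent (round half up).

$767.05

2007-01-01 to 2007-08-15: 227 days, exemption $219,000 → ($258,000 − $219,000) × 2.5% × 227/365 = $606.3699
2007-08-16 to 2007-12-31: 138 days, exemption $241,000 → ($258,000 − $241,000) × 2.5% × 138/365 = $160.6849
Total = $767.0548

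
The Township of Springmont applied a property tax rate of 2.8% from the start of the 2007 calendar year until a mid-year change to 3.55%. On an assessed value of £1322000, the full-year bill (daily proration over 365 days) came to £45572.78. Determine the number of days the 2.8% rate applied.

50 days

Let d = days at the first rate; then 365 − d days at the second rate.
£1322000 × [2.8%·d + 3.55%·(365−d)] / 365 = £45572.78
Solving gives d = 50, so the new rate took effect on 20 February 2007.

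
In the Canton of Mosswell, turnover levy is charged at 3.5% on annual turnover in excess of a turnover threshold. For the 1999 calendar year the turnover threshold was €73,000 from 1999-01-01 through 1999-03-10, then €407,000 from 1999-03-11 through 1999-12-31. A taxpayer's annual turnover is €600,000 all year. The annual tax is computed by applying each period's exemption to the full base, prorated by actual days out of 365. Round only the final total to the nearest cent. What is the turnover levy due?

1999-01-01 to 1999-03-10: 69 days, exemption €73,000 → (€600,000 − €73,000) × 3.5% × 69/365 = €3,486.8630
1999-03-11 to 1999-12-31: 296 days, exemption €407,000 → (€600,000 − €407,000) × 3.5% × 296/365 = €5,478.0274
Total = €8,964.8904

€8,964.89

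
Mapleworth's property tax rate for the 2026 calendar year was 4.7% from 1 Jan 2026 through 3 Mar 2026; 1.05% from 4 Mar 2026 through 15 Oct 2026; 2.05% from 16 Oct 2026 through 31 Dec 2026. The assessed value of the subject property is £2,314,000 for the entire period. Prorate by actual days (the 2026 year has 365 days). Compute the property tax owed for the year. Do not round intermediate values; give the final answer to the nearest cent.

1 Jan – 3 Mar 2026: 62 days at 4.7% → £2,314,000 × 4.7% × 62/365 = £18,473.9616
4 Mar – 15 Oct 2026: 226 days at 1.05% → £2,314,000 × 1.05% × 226/365 = £15,044.1699
16 Oct – 31 Dec 2026: 77 days at 2.05% → £2,314,000 × 2.05% × 77/365 = £10,007.2575
Total = £43,525.3890

£43,525.39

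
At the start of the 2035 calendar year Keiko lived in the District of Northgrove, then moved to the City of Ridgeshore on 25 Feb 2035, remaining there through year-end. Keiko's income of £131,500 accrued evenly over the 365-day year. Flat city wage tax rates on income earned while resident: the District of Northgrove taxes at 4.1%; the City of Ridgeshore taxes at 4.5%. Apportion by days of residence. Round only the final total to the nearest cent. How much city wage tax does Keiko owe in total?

£5,838.24

The District of Northgrove, 1 Jan – 24 Feb 2035: 55 days → £131,500 × 4.1% × 55/365 = £812.4178
The City of Ridgeshore, 25 Feb – 31 Dec 2035: 310 days → £131,500 × 4.5% × 310/365 = £5,025.8219
Total = £5,838.2397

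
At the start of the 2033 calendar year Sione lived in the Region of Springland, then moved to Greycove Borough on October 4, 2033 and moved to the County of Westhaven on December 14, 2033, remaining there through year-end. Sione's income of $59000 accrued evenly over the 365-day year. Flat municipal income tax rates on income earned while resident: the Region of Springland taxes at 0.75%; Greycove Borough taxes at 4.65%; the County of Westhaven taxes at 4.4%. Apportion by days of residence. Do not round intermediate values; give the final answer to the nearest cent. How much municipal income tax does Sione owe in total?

$996.29

The Region of Springland, January 1 – October 3, 2033: 276 days → $59000 × 0.75% × 276/365 = $334.6027
Greycove Borough, October 4 – December 13, 2033: 71 days → $59000 × 4.65% × 71/365 = $533.6671
The County of Westhaven, December 14 – December 31, 2033: 18 days → $59000 × 4.4% × 18/365 = $128.0219
Total = $996.2918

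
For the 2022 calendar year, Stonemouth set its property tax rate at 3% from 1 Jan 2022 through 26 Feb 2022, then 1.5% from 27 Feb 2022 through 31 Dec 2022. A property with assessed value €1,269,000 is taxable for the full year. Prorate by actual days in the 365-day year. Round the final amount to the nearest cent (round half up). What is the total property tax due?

1 Jan – 26 Feb 2022: 57 days at 3% → €1,269,000 × 3% × 57/365 = €5,945.1781
27 Feb – 31 Dec 2022: 308 days at 1.5% → €1,269,000 × 1.5% × 308/365 = €16,062.4110
Total = €22,007.5890

€22,007.59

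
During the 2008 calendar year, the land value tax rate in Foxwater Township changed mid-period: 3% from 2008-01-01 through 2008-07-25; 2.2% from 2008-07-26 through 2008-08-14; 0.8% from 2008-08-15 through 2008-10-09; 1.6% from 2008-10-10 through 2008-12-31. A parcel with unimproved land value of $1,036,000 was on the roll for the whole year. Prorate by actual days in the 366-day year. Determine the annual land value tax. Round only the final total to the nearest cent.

$23,850.64

2008-01-01 to 2008-07-25: 207 days at 3% → $1,036,000 × 3% × 207/366 = $17,578.0328
2008-07-26 to 2008-08-14: 20 days at 2.2% → $1,036,000 × 2.2% × 20/366 = $1,245.4645
2008-08-15 to 2008-10-09: 56 days at 0.8% → $1,036,000 × 0.8% × 56/366 = $1,268.1093
2008-10-10 to 2008-12-31: 83 days at 1.6% → $1,036,000 × 1.6% × 83/366 = $3,759.0383
Total = $23,850.6448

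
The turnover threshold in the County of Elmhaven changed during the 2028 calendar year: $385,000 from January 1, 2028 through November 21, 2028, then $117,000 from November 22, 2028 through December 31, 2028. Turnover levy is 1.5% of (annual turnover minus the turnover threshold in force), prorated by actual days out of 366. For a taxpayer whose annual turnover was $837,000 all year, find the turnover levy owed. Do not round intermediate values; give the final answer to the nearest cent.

January 1 – November 21, 2028: 326 days, exemption $385,000 → ($837,000 − $385,000) × 1.5% × 326/366 = $6,039.0164
November 22 – December 31, 2028: 40 days, exemption $117,000 → ($837,000 − $117,000) × 1.5% × 40/366 = $1,180.3279
Total = $7,219.3443

$7,219.34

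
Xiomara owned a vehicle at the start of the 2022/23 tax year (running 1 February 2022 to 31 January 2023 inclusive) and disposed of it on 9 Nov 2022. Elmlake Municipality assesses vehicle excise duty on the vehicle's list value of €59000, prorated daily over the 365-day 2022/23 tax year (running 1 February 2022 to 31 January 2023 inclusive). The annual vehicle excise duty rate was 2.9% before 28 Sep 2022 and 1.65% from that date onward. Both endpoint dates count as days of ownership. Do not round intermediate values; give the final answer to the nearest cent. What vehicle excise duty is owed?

€1235.04

1 Feb – 27 Sep 2022: 239 days at 2.9% → €59000 × 2.9% × 239/365 = €1120.3534
28 Sep – 9 Nov 2022: 43 days at 1.65% → €59000 × 1.65% × 43/365 = €114.6863
Total = €1235.0397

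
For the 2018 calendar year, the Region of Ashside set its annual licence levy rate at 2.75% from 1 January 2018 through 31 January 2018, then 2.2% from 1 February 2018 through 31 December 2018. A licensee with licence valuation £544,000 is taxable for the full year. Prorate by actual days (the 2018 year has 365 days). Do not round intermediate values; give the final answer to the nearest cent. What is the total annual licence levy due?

1 January – 31 January 2018: 31 days at 2.75% → £544,000 × 2.75% × 31/365 = £1,270.5753
1 February – 31 December 2018: 334 days at 2.2% → £544,000 × 2.2% × 334/365 = £10,951.5397
Total = £12,222.1151

£12,222.12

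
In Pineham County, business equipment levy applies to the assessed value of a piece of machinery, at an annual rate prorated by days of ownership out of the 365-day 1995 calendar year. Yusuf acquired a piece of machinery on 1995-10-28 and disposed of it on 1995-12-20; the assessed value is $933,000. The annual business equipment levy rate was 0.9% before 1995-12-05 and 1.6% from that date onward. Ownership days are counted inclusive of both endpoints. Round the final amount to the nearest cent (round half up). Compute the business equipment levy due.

$1,528.59

1995-10-28 to 1995-12-04: 38 days at 0.9% → $933,000 × 0.9% × 38/365 = $874.2082
1995-12-05 to 1995-12-20: 16 days at 1.6% → $933,000 × 1.6% × 16/365 = $654.3781
Total = $1,528.5863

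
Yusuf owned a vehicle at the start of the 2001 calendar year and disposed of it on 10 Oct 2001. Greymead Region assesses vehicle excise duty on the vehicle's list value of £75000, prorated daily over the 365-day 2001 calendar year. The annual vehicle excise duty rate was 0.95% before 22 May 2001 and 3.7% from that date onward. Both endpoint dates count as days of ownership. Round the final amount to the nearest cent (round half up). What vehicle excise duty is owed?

1 Jan – 21 May 2001: 141 days at 0.95% → £75000 × 0.95% × 141/365 = £275.2397
22 May – 10 Oct 2001: 142 days at 3.7% → £75000 × 3.7% × 142/365 = £1079.5890
Total = £1354.8288

£1354.83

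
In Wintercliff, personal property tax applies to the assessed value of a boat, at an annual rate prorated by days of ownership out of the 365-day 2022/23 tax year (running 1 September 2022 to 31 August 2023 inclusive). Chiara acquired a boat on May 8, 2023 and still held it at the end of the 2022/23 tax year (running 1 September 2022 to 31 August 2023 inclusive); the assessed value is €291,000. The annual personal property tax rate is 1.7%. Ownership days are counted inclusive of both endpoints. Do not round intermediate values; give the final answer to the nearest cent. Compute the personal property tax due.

€1,572.20

Days held (May 8 – August 31, 2023): 116 out of 365
Tax = €291,000 × 1.7% × 116/365 = €1,572.1973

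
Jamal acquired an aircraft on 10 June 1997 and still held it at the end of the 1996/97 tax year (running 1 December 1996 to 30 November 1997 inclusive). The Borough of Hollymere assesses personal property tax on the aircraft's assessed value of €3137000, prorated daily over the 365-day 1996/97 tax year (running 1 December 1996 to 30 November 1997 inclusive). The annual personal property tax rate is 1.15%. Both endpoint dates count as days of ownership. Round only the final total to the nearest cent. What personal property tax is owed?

Days held (10 June – 30 November 1997): 174 out of 365
Tax = €3137000 × 1.15% × 174/365 = €17197.6356

€17197.64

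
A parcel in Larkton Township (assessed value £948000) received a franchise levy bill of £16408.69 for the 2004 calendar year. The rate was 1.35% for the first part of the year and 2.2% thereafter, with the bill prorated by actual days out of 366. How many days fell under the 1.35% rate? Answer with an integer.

Let d = days at the first rate; then 366 − d days at the second rate.
£948000 × [1.35%·d + 2.2%·(366−d)] / 366 = £16408.69
Solving gives d = 202, so the new rate took effect on 21 July 2004.

202 days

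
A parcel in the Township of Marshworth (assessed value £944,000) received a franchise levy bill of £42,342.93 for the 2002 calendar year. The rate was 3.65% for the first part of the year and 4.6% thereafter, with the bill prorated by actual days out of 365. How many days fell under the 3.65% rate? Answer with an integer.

44 days

Let d = days at the first rate; then 365 − d days at the second rate.
£944,000 × [3.65%·d + 4.6%·(365−d)] / 365 = £42,342.93
Solving gives d = 44, so the new rate took effect on 14 February 2002.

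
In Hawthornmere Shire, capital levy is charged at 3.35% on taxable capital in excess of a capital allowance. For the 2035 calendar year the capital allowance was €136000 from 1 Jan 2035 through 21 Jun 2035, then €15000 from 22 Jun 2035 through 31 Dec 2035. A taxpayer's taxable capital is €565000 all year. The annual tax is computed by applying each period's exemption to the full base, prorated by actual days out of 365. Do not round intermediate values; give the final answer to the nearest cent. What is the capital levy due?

1 Jan – 21 Jun 2035: 172 days, exemption €136000 → (€565000 − €136000) × 3.35% × 172/365 = €6772.3233
22 Jun – 31 Dec 2035: 193 days, exemption €15000 → (€565000 − €15000) × 3.35% × 193/365 = €9742.5342
Total = €16514.8575

€16514.86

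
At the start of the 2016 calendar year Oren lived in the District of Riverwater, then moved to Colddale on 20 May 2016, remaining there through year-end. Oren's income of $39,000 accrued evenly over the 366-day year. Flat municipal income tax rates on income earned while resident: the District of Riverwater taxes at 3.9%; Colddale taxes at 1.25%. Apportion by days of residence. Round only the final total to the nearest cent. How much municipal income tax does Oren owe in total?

$882.83

The District of Riverwater, 1 January – 19 May 2016: 140 days → $39,000 × 3.9% × 140/366 = $581.8033
Colddale, 20 May – 31 December 2016: 226 days → $39,000 × 1.25% × 226/366 = $301.0246
Total = $882.8279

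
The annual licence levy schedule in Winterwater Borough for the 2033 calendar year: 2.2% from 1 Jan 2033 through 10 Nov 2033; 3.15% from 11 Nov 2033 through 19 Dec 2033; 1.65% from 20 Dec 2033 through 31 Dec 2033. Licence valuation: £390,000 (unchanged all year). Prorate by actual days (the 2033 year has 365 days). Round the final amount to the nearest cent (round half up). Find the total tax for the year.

£8,905.36

1 Jan – 10 Nov 2033: 314 days at 2.2% → £390,000 × 2.2% × 314/365 = £7,381.1507
11 Nov – 19 Dec 2033: 39 days at 3.15% → £390,000 × 3.15% × 39/365 = £1,312.6438
20 Dec – 31 Dec 2033: 12 days at 1.65% → £390,000 × 1.65% × 12/365 = £211.5616
Total = £8,905.3562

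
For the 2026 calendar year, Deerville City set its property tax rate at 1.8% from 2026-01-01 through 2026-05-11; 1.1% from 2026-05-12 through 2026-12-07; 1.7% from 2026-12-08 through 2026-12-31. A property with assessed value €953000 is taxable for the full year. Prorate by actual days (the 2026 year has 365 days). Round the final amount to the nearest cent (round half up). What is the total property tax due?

2026-01-01 to 2026-05-11: 131 days at 1.8% → €953000 × 1.8% × 131/365 = €6156.6411
2026-05-12 to 2026-12-07: 210 days at 1.1% → €953000 × 1.1% × 210/365 = €6031.3151
2026-12-08 to 2026-12-31: 24 days at 1.7% → €953000 × 1.7% × 24/365 = €1065.2712
Total = €13253.2274

€13253.23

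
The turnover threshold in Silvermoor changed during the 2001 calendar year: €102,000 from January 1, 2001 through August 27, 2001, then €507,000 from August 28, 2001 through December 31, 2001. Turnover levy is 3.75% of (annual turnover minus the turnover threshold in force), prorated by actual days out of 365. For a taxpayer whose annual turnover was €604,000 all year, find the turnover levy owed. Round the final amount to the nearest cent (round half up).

€13,582.19

January 1 – August 27, 2001: 239 days, exemption €102,000 → (€604,000 − €102,000) × 3.75% × 239/365 = €12,326.5068
August 28 – December 31, 2001: 126 days, exemption €507,000 → (€604,000 − €507,000) × 3.75% × 126/365 = €1,255.6849
Total = €13,582.1918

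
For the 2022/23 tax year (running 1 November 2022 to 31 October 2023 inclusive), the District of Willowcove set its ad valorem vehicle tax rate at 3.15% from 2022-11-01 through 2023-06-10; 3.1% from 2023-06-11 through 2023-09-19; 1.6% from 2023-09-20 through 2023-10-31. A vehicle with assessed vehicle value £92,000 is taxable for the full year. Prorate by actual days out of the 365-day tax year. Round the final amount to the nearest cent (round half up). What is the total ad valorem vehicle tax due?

2022-11-01 to 2023-06-10: 222 days at 3.15% → £92,000 × 3.15% × 222/365 = £1,762.6192
2023-06-11 to 2023-09-19: 101 days at 3.1% → £92,000 × 3.1% × 101/365 = £789.1836
2023-09-20 to 2023-10-31: 42 days at 1.6% → £92,000 × 1.6% × 42/365 = £169.3808
Total = £2,721.1836

£2,721.18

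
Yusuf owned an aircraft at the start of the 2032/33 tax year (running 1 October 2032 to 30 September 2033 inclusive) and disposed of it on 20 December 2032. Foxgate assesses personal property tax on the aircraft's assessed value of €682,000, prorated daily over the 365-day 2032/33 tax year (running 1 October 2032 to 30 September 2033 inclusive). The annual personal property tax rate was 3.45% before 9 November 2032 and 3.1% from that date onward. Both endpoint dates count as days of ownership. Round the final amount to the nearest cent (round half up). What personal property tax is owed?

1 October – 8 November 2032: 39 days at 3.45% → €682,000 × 3.45% × 39/365 = €2,514.0575
9 November – 20 December 2032: 42 days at 3.1% → €682,000 × 3.1% × 42/365 = €2,432.7781
Total = €4,946.8356

€4,946.84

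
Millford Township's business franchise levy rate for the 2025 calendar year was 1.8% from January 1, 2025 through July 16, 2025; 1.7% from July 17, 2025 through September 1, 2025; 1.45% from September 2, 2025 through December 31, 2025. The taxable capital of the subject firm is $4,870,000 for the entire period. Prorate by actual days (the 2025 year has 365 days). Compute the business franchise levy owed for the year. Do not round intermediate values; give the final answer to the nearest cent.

$81,382.37

January 1 – July 16, 2025: 197 days at 1.8% → $4,870,000 × 1.8% × 197/365 = $47,312.3836
July 17 – September 1, 2025: 47 days at 1.7% → $4,870,000 × 1.7% × 47/365 = $10,660.6301
September 2 – December 31, 2025: 121 days at 1.45% → $4,870,000 × 1.45% × 121/365 = $23,409.3562
Total = $81,382.3699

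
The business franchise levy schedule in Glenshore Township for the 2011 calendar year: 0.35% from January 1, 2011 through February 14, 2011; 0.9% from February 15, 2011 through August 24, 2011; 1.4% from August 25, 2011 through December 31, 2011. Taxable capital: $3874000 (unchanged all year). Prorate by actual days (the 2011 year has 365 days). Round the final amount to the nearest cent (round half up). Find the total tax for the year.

$39084.95

January 1 – February 14, 2011: 45 days at 0.35% → $3874000 × 0.35% × 45/365 = $1671.6575
February 15 – August 24, 2011: 191 days at 0.9% → $3874000 × 0.9% × 191/365 = $18244.9479
August 25 – December 31, 2011: 129 days at 1.4% → $3874000 × 1.4% × 129/365 = $19168.3397
Total = $39084.9452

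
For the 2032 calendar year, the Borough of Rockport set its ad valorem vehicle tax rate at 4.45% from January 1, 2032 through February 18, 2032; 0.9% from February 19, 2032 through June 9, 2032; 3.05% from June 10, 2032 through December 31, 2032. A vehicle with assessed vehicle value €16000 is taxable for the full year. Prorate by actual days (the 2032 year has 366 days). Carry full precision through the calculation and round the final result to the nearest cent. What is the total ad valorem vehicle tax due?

€412.72

January 1 – February 18, 2032: 49 days at 4.45% → €16000 × 4.45% × 49/366 = €95.3224
February 19 – June 9, 2032: 112 days at 0.9% → €16000 × 0.9% × 112/366 = €44.0656
June 10 – December 31, 2032: 205 days at 3.05% → €16000 × 3.05% × 205/366 = €273.3333
Total = €412.7213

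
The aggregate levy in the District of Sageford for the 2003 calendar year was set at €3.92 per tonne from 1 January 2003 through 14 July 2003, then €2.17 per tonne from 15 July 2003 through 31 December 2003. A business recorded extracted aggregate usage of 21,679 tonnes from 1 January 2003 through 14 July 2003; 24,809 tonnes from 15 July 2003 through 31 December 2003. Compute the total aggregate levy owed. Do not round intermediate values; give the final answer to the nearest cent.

1 January – 14 July 2003: 21,679 tonnes at €3.92/tonne → €84,981.68
15 July – 31 December 2003: 24,809 tonnes at €2.17/tonne → €53,835.53

€138,817.21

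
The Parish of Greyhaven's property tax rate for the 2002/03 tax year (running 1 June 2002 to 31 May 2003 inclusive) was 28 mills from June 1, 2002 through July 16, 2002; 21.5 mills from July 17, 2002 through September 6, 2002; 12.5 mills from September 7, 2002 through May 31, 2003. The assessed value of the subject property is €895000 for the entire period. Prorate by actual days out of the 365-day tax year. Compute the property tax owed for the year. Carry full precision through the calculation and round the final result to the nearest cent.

€14083.38

June 1 – July 16, 2002: 46 days at 28 mills → €895000 × 2.8% × 46/365 = €3158.2466
July 17 – September 6, 2002: 52 days at 21.5 mills → €895000 × 2.15% × 52/365 = €2741.3973
September 7, 2002 – May 31, 2003: 267 days at 12.5 mills → €895000 × 1.25% × 267/365 = €8183.7329
Total = €14083.3767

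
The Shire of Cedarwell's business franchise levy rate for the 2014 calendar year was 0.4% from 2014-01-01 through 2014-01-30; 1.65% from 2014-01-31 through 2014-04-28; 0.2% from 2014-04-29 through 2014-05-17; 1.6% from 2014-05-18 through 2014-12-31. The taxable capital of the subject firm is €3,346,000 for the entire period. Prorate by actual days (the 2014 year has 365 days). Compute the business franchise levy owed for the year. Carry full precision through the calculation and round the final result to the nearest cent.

2014-01-01 to 2014-01-30: 30 days at 0.4% → €3,346,000 × 0.4% × 30/365 = €1,100.0548
2014-01-31 to 2014-04-28: 88 days at 1.65% → €3,346,000 × 1.65% × 88/365 = €13,310.6630
2014-04-29 to 2014-05-17: 19 days at 0.2% → €3,346,000 × 0.2% × 19/365 = €348.3507
2014-05-18 to 2014-12-31: 228 days at 1.6% → €3,346,000 × 1.6% × 228/365 = €33,441.6658
Total = €48,200.7342

€48,200.73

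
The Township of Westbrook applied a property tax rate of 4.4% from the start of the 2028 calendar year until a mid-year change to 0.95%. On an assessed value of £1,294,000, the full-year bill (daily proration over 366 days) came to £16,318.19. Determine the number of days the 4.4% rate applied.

Let d = days at the first rate; then 366 − d days at the second rate.
£1,294,000 × [4.4%·d + 0.95%·(366−d)] / 366 = £16,318.19
Solving gives d = 33, so the new rate took effect on 3 February 2028.

33 days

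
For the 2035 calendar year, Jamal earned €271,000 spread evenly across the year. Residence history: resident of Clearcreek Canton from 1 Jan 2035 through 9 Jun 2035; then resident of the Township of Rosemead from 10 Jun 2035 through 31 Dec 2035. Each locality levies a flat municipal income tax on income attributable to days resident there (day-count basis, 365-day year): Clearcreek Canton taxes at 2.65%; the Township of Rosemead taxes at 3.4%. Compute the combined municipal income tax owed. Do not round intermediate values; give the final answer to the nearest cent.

Clearcreek Canton, 1 Jan – 9 Jun 2035: 160 days → €271,000 × 2.65% × 160/365 = €3,148.0548
The Township of Rosemead, 10 Jun – 31 Dec 2035: 205 days → €271,000 × 3.4% × 205/365 = €5,174.9863
Total = €8,323.0411

€8,323.04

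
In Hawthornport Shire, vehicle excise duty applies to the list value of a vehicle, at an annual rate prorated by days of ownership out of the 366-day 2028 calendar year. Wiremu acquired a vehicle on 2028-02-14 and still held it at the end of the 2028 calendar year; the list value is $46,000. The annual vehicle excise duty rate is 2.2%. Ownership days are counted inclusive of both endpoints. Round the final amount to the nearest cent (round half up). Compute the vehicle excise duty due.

$890.34

Days held (2028-02-14 to 2028-12-31): 322 out of 366
Tax = $46,000 × 2.2% × 322/366 = $890.3388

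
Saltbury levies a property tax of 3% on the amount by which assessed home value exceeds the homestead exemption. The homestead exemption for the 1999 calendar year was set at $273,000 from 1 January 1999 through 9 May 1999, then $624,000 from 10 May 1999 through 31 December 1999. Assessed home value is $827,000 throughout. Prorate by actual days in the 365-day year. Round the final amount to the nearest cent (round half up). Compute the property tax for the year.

1 January – 9 May 1999: 129 days, exemption $273,000 → ($827,000 − $273,000) × 3% × 129/365 = $5,873.9178
10 May – 31 December 1999: 236 days, exemption $624,000 → ($827,000 − $624,000) × 3% × 236/365 = $3,937.6438
Total = $9,811.5616

$9,811.56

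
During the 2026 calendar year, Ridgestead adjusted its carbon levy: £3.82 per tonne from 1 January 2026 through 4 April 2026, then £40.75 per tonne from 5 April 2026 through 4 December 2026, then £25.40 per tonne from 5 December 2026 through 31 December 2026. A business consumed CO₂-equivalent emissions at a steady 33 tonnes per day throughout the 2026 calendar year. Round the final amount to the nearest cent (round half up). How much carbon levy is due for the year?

1 January – 4 April 2026: 94 days × 33 tonnes/day = 3,102 tonnes at £3.82/tonne → £11,849.64
5 April – 4 December 2026: 244 days × 33 tonnes/day = 8,052 tonnes at £40.75/tonne → £328,119.00
5 December – 31 December 2026: 27 days × 33 tonnes/day = 891 tonnes at £25.40/tonne → £22,631.40

£362,600.04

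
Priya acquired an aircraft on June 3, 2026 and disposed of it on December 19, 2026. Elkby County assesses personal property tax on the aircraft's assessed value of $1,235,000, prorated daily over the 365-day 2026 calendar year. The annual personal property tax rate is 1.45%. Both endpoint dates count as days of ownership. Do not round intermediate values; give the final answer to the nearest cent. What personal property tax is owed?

Days held (June 3 – December 19, 2026): 200 out of 365
Tax = $1,235,000 × 1.45% × 200/365 = $9,812.3288

$9,812.33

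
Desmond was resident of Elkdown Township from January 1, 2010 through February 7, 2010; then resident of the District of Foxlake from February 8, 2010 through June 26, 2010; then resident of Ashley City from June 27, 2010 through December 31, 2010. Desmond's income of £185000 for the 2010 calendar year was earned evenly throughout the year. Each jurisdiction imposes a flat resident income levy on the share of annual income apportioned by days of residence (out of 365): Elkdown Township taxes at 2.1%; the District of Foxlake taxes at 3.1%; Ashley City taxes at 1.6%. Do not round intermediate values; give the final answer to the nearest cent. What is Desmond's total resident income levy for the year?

Elkdown Township, January 1 – February 7, 2010: 38 days → £185000 × 2.1% × 38/365 = £404.4658
The District of Foxlake, February 8 – June 26, 2010: 139 days → £185000 × 3.1% × 139/365 = £2184.0137
Ashley City, June 27 – December 31, 2010: 188 days → £185000 × 1.6% × 188/365 = £1524.6027
Total = £4113.0822

£4113.08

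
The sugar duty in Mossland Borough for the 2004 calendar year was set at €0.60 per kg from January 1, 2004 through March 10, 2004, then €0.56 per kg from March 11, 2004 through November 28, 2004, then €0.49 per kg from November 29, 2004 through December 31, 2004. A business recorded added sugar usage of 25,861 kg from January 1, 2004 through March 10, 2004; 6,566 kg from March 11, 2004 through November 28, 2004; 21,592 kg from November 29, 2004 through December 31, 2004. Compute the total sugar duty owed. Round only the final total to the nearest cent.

€29,773.64

January 1 – March 10, 2004: 25,861 kg at €0.60/kg → €15,516.60
March 11 – November 28, 2004: 6,566 kg at €0.56/kg → €3,676.96
November 29 – December 31, 2004: 21,592 kg at €0.49/kg → €10,580.08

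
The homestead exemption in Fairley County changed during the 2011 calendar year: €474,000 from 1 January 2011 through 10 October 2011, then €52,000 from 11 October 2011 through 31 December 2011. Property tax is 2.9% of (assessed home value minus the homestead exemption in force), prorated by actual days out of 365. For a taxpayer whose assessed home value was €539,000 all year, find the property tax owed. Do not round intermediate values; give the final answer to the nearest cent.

€4,634.36

1 January – 10 October 2011: 283 days, exemption €474,000 → (€539,000 − €474,000) × 2.9% × 283/365 = €1,461.5205
11 October – 31 December 2011: 82 days, exemption €52,000 → (€539,000 − €52,000) × 2.9% × 82/365 = €3,172.8384
Total = €4,634.3589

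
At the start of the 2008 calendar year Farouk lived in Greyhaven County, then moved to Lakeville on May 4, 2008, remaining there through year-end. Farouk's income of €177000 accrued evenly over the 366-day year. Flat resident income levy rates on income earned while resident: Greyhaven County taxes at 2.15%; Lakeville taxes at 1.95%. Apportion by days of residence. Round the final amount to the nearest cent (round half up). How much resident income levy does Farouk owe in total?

€3571.43

Greyhaven County, January 1 – May 3, 2008: 124 days → €177000 × 2.15% × 124/366 = €1289.2951
Lakeville, May 4 – December 31, 2008: 242 days → €177000 × 1.95% × 242/366 = €2282.1393
Total = €3571.4344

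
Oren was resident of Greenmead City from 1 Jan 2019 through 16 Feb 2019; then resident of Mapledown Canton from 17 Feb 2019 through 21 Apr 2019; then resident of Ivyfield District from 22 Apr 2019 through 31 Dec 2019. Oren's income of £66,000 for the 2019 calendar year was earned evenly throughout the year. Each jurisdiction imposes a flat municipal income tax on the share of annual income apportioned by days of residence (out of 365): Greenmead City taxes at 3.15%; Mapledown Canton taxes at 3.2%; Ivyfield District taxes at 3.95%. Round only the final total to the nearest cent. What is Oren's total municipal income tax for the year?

Greenmead City, 1 Jan – 16 Feb 2019: 47 days → £66,000 × 3.15% × 47/365 = £267.7068
Mapledown Canton, 17 Feb – 21 Apr 2019: 64 days → £66,000 × 3.2% × 64/365 = £370.3233
Ivyfield District, 22 Apr – 31 Dec 2019: 254 days → £66,000 × 3.95% × 254/365 = £1,814.1863
Total = £2,452.2164

£2,452.22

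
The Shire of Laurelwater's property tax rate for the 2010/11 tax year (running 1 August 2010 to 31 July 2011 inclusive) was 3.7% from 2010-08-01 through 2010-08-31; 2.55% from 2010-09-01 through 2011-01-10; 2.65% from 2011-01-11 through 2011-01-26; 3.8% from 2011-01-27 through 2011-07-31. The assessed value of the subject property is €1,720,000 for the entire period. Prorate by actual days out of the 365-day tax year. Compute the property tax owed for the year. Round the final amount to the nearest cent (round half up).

2010-08-01 to 2010-08-31: 31 days at 3.7% → €1,720,000 × 3.7% × 31/365 = €5,405.0411
2010-09-01 to 2011-01-10: 132 days at 2.55% → €1,720,000 × 2.55% × 132/365 = €15,861.6986
2011-01-11 to 2011-01-26: 16 days at 2.65% → €1,720,000 × 2.65% × 16/365 = €1,998.0274
2011-01-27 to 2011-07-31: 186 days at 3.8% → €1,720,000 × 3.8% × 186/365 = €33,306.7397
Total = €56,571.5068

€56,571.51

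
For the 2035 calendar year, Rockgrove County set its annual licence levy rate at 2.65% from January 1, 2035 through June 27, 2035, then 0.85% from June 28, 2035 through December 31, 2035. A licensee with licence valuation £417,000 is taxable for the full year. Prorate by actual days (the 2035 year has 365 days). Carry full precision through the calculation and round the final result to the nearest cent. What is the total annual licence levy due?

£7,204.96

January 1 – June 27, 2035: 178 days at 2.65% → £417,000 × 2.65% × 178/365 = £5,389.0110
June 28 – December 31, 2035: 187 days at 0.85% → £417,000 × 0.85% × 187/365 = £1,815.9493
Total = £7,204.9603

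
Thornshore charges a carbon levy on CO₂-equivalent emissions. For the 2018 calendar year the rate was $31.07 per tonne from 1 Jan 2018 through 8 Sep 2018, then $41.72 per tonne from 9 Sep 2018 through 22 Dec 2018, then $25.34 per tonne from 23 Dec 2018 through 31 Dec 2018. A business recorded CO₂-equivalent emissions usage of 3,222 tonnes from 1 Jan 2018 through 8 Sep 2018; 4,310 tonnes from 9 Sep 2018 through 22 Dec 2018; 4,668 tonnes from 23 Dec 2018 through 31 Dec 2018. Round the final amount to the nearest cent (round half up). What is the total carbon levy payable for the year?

$398,207.86

1 Jan – 8 Sep 2018: 3,222 tonnes at $31.07/tonne → $100,107.54
9 Sep – 22 Dec 2018: 4,310 tonnes at $41.72/tonne → $179,813.20
23 Dec – 31 Dec 2018: 4,668 tonnes at $25.34/tonne → $118,287.12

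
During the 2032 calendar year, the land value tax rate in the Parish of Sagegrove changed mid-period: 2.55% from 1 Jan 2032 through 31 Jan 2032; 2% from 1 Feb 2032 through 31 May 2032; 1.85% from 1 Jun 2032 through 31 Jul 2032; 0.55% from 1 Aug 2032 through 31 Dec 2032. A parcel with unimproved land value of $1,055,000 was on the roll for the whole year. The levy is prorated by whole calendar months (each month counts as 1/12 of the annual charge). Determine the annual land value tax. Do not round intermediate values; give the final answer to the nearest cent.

1 Jan – 31 Jan 2032: 1 month at 2.55% → $1,055,000 × 2.55% × 1/12 = $2,241.8750
1 Feb – 31 May 2032: 4 months at 2% → $1,055,000 × 2% × 4/12 = $7,033.3333
1 Jun – 31 Jul 2032: 2 months at 1.85% → $1,055,000 × 1.85% × 2/12 = $3,252.9167
1 Aug – 31 Dec 2032: 5 months at 0.55% → $1,055,000 × 0.55% × 5/12 = $2,417.7083
Total = $14,945.8333

$14,945.83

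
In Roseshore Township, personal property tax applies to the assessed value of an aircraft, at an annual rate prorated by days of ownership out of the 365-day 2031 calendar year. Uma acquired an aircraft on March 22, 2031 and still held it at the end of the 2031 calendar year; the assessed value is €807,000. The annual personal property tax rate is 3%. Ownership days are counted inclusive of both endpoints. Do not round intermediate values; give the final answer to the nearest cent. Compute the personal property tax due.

Days held (March 22 – December 31, 2031): 285 out of 365
Tax = €807,000 × 3% × 285/365 = €18,903.6986

€18,903.70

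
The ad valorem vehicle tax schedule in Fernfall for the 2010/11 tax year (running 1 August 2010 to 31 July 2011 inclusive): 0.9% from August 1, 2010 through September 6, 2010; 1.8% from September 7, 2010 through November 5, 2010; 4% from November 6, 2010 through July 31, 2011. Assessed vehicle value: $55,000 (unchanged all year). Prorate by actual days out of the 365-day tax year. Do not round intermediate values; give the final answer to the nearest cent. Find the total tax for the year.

$1,828.26

August 1 – September 6, 2010: 37 days at 0.9% → $55,000 × 0.9% × 37/365 = $50.1781
September 7 – November 5, 2010: 60 days at 1.8% → $55,000 × 1.8% × 60/365 = $162.7397
November 6, 2010 – July 31, 2011: 268 days at 4% → $55,000 × 4% × 268/365 = $1,615.3425
Total = $1,828.2603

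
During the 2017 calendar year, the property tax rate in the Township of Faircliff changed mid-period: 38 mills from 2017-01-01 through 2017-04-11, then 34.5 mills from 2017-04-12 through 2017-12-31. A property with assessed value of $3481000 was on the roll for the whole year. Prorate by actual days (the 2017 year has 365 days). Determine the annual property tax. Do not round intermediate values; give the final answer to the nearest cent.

$123465.82

2017-01-01 to 2017-04-11: 101 days at 38 mills → $3481000 × 3.8% × 101/365 = $36602.9534
2017-04-12 to 2017-12-31: 264 days at 34.5 mills → $3481000 × 3.45% × 264/365 = $86862.8712
Total = $123465.8247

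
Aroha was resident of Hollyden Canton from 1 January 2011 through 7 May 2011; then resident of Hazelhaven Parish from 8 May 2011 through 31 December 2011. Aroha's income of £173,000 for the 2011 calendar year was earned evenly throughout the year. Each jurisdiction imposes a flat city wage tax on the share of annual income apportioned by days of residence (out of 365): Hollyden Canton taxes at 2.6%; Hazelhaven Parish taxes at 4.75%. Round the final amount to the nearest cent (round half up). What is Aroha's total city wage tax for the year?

Hollyden Canton, 1 January – 7 May 2011: 127 days → £173,000 × 2.6% × 127/365 = £1,565.0575
Hazelhaven Parish, 8 May – 31 December 2011: 238 days → £173,000 × 4.75% × 238/365 = £5,358.2603
Total = £6,923.3178

£6,923.32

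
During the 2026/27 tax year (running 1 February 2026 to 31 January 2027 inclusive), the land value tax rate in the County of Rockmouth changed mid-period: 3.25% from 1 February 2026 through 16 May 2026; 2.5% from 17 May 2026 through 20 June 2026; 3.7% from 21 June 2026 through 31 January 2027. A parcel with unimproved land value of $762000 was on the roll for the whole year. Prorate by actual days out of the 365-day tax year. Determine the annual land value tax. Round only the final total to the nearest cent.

$26330.75

1 February – 16 May 2026: 105 days at 3.25% → $762000 × 3.25% × 105/365 = $7124.1781
17 May – 20 June 2026: 35 days at 2.5% → $762000 × 2.5% × 35/365 = $1826.7123
21 June 2026 – 31 January 2027: 225 days at 3.7% → $762000 × 3.7% × 225/365 = $17379.8630
Total = $26330.7534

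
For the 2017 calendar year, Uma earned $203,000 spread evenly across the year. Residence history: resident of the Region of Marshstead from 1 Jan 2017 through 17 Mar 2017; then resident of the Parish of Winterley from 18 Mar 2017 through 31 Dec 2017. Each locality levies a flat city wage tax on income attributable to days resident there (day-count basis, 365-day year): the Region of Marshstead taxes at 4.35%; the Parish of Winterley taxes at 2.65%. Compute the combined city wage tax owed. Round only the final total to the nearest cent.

$6,098.06

The Region of Marshstead, 1 Jan – 17 Mar 2017: 76 days → $203,000 × 4.35% × 76/365 = $1,838.6795
The Parish of Winterley, 18 Mar – 31 Dec 2017: 289 days → $203,000 × 2.65% × 289/365 = $4,259.3849
Total = $6,098.0644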